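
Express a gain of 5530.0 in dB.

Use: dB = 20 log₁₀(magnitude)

dB = 20 log₁₀(5530.0) = 74.9 dB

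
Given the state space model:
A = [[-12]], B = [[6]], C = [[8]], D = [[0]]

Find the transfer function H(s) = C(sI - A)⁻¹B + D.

(sI - A)⁻¹ = 1/(s + 12). H(s) = 8 × 6/(s + 12) + 0 = 48/(s + 12).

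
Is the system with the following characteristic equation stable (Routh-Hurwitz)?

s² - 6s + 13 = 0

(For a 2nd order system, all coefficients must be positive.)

Coefficients: 1, -6, 13. b=-6 not positive, so system is unstable.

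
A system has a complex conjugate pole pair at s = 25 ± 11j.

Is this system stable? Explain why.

Real part of poles is 25 (> 0, right half-plane). Unstable.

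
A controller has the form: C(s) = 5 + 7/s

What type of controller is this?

This is a Proportional-Integral (PI) controller.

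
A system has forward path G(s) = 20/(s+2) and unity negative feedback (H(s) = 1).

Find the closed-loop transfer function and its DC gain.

T(s) = G/(1+GH) = [20/(s+2)] / [1 + 20/(s+2)] = 20/(s+2+20) = 20/(s+22). DC gain = 20/22 = 0.9091.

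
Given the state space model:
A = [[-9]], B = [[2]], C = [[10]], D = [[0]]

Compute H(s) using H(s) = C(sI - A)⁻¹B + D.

(sI - A)⁻¹ = 1/(s + 9). H(s) = 10 × 2/(s + 9) + 0 = 20/(s + 9).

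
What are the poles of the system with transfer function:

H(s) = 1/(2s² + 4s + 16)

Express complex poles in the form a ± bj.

Discriminant = 4² - 4×2×16 = 16 - 128 = -112 < 0, so the poles are a complex conjugate pair s = (-4 ± j√112)/(2×2). Real part = -4/(2×2) = -4/4 = -1; imaginary part = ±√112/(2×2) ≈ 2.6458. Poles: s = -1 ± 2.6458j.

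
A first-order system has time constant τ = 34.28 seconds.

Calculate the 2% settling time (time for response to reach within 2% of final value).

For first-order system, 2% settling time ≈ 4τ = 4 × 34.28 = 137.12 s.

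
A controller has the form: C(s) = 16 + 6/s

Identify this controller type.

This is a Proportional-Integral (PI) controller.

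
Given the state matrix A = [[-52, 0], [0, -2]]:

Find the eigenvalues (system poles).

For diagonal matrix, eigenvalues are diagonal entries: λ₁ = -52, λ₂ = -2.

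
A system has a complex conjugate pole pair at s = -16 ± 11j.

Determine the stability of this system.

Real part of poles is -16 (< 0, left half-plane). Stable.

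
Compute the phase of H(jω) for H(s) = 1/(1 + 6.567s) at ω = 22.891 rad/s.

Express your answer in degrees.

Phase = -arctan(ωτ) = -arctan(22.891 × 6.567) = -89.6°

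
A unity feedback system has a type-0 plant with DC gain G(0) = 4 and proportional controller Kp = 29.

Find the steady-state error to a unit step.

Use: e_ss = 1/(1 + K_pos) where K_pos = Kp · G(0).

K_pos = Kp · G(0) = 29 × 4 = 116. e_ss = 1/(1 + 116) = 0.0085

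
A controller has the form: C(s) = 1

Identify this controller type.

This is a Proportional (P) controller.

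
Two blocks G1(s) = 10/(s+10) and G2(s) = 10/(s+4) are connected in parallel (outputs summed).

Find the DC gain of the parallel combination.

Parallel: G_eq = G1 + G2. DC gain = G1(0) + G2(0) = 10/10 + 10/4 = 1 + 2.5 = 3.5.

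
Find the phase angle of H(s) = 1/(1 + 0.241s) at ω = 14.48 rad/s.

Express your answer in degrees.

Phase = -arctan(ωτ) = -arctan(14.48 × 0.241) = -74.0°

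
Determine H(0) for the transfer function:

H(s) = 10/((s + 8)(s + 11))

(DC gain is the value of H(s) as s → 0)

DC gain = H(0) = 10/(8 × 11) = 10/88 = 0.1136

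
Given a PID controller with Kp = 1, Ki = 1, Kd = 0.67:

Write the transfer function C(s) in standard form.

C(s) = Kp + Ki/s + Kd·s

Substituting values: C(s) = 1 + 1/s + 0.67s = (0.67s² + s + 1)/s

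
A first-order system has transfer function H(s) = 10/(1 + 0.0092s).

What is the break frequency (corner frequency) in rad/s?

Corner frequency = 1/τ = 1/0.0092 = 108.696 rad/s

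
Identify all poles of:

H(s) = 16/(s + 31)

Pole is where denominator = 0: s + 31 = 0, so s = -31.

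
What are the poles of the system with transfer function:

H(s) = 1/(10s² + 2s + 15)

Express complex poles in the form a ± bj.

Discriminant = 2² - 4×10×15 = 4 - 600 = -596 < 0, so the poles are a complex conjugate pair s = (-2 ± j√596)/(2×10). Real part = -2/(2×10) = -2/20 = -0.1; imaginary part = ±√596/(2×10) ≈ 1.2207. Poles: s = -0.1 ± 1.2207j.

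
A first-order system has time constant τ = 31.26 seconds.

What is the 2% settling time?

For first-order system, 2% settling time ≈ 4τ = 4 × 31.26 = 125.04 s.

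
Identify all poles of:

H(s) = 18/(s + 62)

Pole is where denominator = 0: s + 62 = 0, so s = -62.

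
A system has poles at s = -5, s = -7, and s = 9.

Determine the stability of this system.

Pole(s) at s = 9 are not in the left half-plane. System is unstable.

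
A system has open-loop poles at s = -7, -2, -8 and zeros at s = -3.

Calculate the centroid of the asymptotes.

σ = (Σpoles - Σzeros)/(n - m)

σ = (Σpoles - Σzeros)/(n - m) = (-17 - (-3))/(3 - 1) = -14/2 = -7.0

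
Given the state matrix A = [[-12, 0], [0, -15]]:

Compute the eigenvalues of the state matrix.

For diagonal matrix, eigenvalues are diagonal entries: λ₁ = -12, λ₂ = -15.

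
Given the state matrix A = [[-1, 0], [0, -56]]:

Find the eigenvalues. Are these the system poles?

For diagonal matrix, eigenvalues are diagonal entries: λ₁ = -1, λ₂ = -56. Eigenvalues of A = system poles.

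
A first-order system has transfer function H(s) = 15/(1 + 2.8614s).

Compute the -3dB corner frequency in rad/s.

Corner frequency = 1/τ = 1/2.8614 = 0.349 rad/s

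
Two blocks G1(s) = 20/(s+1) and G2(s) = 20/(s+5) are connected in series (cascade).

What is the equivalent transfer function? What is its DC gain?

Series: multiply transfer functions. G_eq = 20/(s+1) × 20/(s+5) = 400/((s+1)(s+5)). DC gain = 400/(1×5) = 80.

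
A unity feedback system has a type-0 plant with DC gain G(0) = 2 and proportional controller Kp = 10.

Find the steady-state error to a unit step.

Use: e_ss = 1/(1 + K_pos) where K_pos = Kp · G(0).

K_pos = Kp · G(0) = 10 × 2 = 20. e_ss = 1/(1 + 20) = 0.0476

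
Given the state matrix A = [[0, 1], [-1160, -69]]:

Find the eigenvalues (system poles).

det(A - λI) = λ² - (-69)λ + 1160 = (λ - (-29))(λ - (-40)). Eigenvalues: -29, -40.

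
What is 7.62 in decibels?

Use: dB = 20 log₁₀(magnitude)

dB = 20 log₁₀(7.62) = 17.6 dB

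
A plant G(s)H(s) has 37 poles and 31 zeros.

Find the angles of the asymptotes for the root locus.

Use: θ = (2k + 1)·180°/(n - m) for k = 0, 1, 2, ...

n - m = 37 - 31 = 6. Angles: θk = (2k + 1)·180°/6 = 30°, 90°, 150°, 210°, 270°, 330°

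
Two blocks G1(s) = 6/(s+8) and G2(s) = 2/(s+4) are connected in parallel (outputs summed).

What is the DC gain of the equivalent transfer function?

Parallel: G_eq = G1 + G2. DC gain = G1(0) + G2(0) = 6/8 + 2/4 = 0.75 + 0.5 = 1.25.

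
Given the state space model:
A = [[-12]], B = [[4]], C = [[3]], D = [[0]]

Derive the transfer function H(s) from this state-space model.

(sI - A)⁻¹ = 1/(s + 12). H(s) = 3 × 4/(s + 12) + 0 = 12/(s + 12).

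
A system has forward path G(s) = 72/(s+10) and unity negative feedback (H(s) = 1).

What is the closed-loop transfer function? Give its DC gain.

T(s) = G/(1+GH) = [72/(s+10)] / [1 + 72/(s+10)] = 72/(s+10+72) = 72/(s+82). DC gain = 72/82 = 0.8780.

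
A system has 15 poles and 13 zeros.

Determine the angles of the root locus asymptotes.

n - m = 15 - 13 = 2. Angles: θk = (2k + 1)·180°/2 = 90°, 270°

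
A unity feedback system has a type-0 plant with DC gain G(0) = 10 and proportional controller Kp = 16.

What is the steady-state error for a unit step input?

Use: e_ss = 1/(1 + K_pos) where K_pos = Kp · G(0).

K_pos = Kp · G(0) = 16 × 10 = 160. e_ss = 1/(1 + 160) = 0.0062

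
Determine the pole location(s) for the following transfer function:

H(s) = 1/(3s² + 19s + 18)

Discriminant = 19² - 4×3×18 = 361 - 216 = 145 > 0, so two distinct real poles. Using quadratic formula: s = (-19 ± √145)/(2×3) = (-19 ± √145)/6, with √145 ≈ 12.0416. s₁ ≈ -1.1597, s₂ ≈ -5.1736. Poles: s₁ = -1.1597, s₂ = -5.1736.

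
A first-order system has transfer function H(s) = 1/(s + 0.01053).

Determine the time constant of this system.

For H(s) = 1/(s + 1/τ), the pole is at -1/τ = -0.01053, so τ = 1/0.01053 = 94.97 s.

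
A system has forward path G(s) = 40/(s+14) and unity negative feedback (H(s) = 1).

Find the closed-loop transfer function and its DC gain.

T(s) = G/(1+GH) = [40/(s+14)] / [1 + 40/(s+14)] = 40/(s+14+40) = 40/(s+54). DC gain = 40/54 = 0.7407.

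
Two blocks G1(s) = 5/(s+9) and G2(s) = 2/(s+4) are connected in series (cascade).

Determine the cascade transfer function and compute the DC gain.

Series: multiply transfer functions. G_eq = 5/(s+9) × 2/(s+4) = 10/((s+9)(s+4)). DC gain = 10/(9×4) = 0.2778.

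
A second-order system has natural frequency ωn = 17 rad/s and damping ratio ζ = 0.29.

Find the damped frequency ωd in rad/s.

ωd = ωn√(1 - ζ²) = 17√(1 - 0.29²) = 16.27 rad/s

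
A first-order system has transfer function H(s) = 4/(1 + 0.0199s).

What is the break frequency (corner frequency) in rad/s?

Corner frequency = 1/τ = 1/0.0199 = 50.251 rad/s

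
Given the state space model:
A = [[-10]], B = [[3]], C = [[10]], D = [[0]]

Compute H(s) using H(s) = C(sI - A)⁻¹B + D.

(sI - A)⁻¹ = 1/(s + 10). H(s) = 10 × 3/(s + 10) + 0 = 30/(s + 10).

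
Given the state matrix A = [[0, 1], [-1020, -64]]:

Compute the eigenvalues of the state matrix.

det(A - λI) = λ² - (-64)λ + 1020 = (λ - (-34))(λ - (-30)). Eigenvalues: -34, -30.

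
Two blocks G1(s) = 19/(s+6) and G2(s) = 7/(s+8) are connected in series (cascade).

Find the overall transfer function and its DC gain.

Series: multiply transfer functions. G_eq = 19/(s+6) × 7/(s+8) = 133/((s+6)(s+8)). DC gain = 133/(6×8) = 2.7708.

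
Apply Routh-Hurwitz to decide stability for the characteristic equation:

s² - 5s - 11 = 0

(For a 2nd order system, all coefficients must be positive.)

Coefficients: 1, -5, -11. b=-5, c=-11 not positive, so system is unstable.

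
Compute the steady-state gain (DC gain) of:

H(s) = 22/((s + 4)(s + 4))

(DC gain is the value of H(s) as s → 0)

DC gain = H(0) = 22/(4 × 4) = 22/16 = 1.375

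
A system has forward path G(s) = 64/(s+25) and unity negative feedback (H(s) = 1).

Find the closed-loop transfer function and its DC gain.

T(s) = G/(1+GH) = [64/(s+25)] / [1 + 64/(s+25)] = 64/(s+25+64) = 64/(s+89). DC gain = 64/89 = 0.7191.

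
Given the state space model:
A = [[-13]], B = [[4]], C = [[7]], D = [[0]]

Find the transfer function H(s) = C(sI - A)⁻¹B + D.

(sI - A)⁻¹ = 1/(s + 13). H(s) = 7 × 4/(s + 13) + 0 = 28/(s + 13).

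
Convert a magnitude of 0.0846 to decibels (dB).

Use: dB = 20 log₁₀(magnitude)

dB = 20 log₁₀(0.0846) = -21.5 dB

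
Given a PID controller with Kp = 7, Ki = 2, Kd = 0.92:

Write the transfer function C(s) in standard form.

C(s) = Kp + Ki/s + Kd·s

Substituting values: C(s) = 7 + 2/s + 0.92s = (0.92s² + 7s + 2)/s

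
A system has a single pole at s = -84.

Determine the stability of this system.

Pole at s = -84 is in the left half-plane. Stable.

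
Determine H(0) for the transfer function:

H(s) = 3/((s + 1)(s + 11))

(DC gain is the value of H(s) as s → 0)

DC gain = H(0) = 3/(1 × 11) = 3/11 = 0.2727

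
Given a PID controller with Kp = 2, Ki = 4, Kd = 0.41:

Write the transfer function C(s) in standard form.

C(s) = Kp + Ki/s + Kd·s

Substituting values: C(s) = 2 + 4/s + 0.41s = (0.41s² + 2s + 4)/s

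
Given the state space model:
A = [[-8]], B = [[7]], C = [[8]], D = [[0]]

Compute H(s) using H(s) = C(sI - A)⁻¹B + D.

(sI - A)⁻¹ = 1/(s + 8). H(s) = 8 × 7/(s + 8) + 0 = 56/(s + 8).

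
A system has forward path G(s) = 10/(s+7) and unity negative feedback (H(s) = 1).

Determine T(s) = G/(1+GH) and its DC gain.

T(s) = G/(1+GH) = [10/(s+7)] / [1 + 10/(s+7)] = 10/(s+7+10) = 10/(s+17). DC gain = 10/17 = 0.5882.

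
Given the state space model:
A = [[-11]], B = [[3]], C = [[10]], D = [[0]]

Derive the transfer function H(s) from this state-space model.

(sI - A)⁻¹ = 1/(s + 11). H(s) = 10 × 3/(s + 11) + 0 = 30/(s + 11).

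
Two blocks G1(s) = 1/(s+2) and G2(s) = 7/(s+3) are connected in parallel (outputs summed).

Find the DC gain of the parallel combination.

Parallel: G_eq = G1 + G2. DC gain = G1(0) + G2(0) = 1/2 + 7/3 = 0.5 + 2.3333 = 2.8333.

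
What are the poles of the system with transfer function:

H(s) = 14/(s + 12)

Pole is where denominator = 0: s + 12 = 0, so s = -12.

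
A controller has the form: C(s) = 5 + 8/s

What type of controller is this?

This is a Proportional-Integral (PI) controller.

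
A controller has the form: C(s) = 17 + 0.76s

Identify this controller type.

This is a Proportional-Derivative (PD) controller.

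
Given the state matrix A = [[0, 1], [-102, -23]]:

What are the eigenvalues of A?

det(A - λI) = λ² - (-23)λ + 102 = (λ - (-17))(λ - (-6)). Eigenvalues: -17, -6.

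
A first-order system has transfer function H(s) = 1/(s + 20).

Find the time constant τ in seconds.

For H(s) = 1/(s + 1/τ), the pole is at -1/τ = -20, so τ = 1/20 = 0.05 s.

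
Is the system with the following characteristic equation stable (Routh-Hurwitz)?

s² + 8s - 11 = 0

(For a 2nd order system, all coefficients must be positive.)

Coefficients: 1, 8, -11. c=-11 not positive, so system is unstable.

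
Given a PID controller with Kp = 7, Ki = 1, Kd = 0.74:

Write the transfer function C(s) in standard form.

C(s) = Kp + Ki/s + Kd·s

Substituting values: C(s) = 7 + 1/s + 0.74s = (0.74s² + 7s + 1)/s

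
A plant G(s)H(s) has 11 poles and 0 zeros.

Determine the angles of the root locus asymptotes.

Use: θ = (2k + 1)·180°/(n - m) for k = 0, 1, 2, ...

n - m = 11 - 0 = 11. Angles: θk = (2k + 1)·180°/11 = 16.36°, 49.09°, 81.82°, 114.55°, 147.27°, 180°, 212.73°, 245.45°, 278.18°, 310.91°, 343.64°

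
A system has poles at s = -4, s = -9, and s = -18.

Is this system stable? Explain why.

All poles are in the left half-plane. System is stable.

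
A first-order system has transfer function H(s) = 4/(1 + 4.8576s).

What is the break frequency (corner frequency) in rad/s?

Corner frequency = 1/τ = 1/4.8576 = 0.206 rad/s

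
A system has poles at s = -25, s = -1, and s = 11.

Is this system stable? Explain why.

Pole(s) at s = 11 are not in the left half-plane. System is unstable.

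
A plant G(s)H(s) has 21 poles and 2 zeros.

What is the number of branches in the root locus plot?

Root locus has n branches where n = number of poles = 21.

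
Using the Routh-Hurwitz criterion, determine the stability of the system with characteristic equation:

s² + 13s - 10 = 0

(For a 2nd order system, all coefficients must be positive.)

Coefficients: 1, 13, -10. c=-10 not positive, so system is unstable.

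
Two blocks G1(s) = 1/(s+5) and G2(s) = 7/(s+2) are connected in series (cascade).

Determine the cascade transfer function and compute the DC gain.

Series: multiply transfer functions. G_eq = 1/(s+5) × 7/(s+2) = 7/((s+5)(s+2)). DC gain = 7/(5×2) = 0.7.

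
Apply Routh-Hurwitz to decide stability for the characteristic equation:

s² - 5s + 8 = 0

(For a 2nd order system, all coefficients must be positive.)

Coefficients: 1, -5, 8. b=-5 not positive, so system is unstable.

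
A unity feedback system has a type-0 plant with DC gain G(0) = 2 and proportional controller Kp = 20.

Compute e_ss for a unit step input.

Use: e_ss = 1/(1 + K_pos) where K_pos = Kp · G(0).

K_pos = Kp · G(0) = 20 × 2 = 40. e_ss = 1/(1 + 40) = 0.0244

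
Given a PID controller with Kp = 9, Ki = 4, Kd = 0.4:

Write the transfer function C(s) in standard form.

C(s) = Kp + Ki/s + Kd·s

Substituting values: C(s) = 9 + 4/s + 0.4s = (0.4s² + 9s + 4)/s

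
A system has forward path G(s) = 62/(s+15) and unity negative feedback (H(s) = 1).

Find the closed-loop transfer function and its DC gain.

T(s) = G/(1+GH) = [62/(s+15)] / [1 + 62/(s+15)] = 62/(s+15+62) = 62/(s+77). DC gain = 62/77 = 0.8052.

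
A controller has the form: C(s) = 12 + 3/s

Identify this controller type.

This is a Proportional-Integral (PI) controller.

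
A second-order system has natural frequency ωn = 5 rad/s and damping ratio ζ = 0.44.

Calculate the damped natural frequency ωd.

ωd = ωn√(1 - ζ²) = 5√(1 - 0.44²) = 4.49 rad/s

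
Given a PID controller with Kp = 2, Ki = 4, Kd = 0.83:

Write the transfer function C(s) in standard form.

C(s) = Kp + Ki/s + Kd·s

Substituting values: C(s) = 2 + 4/s + 0.83s = (0.83s² + 2s + 4)/s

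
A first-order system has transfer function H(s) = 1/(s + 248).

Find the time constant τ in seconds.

For H(s) = 1/(s + 1/τ), the pole is at -1/τ = -248, so τ = 1/248 = 0.0040 s.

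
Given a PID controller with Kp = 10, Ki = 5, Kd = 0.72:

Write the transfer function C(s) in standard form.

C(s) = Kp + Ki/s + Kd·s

Substituting values: C(s) = 10 + 5/s + 0.72s = (0.72s² + 10s + 5)/s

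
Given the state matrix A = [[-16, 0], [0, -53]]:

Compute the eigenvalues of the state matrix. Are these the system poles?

For diagonal matrix, eigenvalues are diagonal entries: λ₁ = -16, λ₂ = -53. Eigenvalues of A = system poles.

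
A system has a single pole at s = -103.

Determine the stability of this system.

Pole at s = -103 is in the left half-plane. Stable.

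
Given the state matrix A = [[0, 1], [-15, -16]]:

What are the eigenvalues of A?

det(A - λI) = λ² - (-16)λ + 15 = (λ - (-15))(λ - (-1)). Eigenvalues: -15, -1.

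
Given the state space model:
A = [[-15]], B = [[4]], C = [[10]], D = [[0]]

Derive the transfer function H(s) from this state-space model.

(sI - A)⁻¹ = 1/(s + 15). H(s) = 10 × 4/(s + 15) + 0 = 40/(s + 15).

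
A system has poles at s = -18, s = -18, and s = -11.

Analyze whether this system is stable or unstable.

All poles are in the left half-plane. System is stable.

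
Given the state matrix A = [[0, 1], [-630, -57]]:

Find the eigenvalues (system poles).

det(A - λI) = λ² - (-57)λ + 630 = (λ - (-15))(λ - (-42)). Eigenvalues: -15, -42.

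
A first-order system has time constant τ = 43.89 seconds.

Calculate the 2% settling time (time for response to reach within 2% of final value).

For first-order system, 2% settling time ≈ 4τ = 4 × 43.89 = 175.56 s.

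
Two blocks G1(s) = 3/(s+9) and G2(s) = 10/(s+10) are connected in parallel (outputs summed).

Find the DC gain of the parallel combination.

Parallel: G_eq = G1 + G2. DC gain = G1(0) + G2(0) = 3/9 + 10/10 = 0.3333 + 1 = 1.3333.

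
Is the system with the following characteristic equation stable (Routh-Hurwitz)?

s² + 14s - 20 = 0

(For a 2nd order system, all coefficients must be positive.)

Coefficients: 1, 14, -20. c=-20 not positive, so system is unstable.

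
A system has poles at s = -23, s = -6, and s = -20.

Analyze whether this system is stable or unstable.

All poles are in the left half-plane. System is stable.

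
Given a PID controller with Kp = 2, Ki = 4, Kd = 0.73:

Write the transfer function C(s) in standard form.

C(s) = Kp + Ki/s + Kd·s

Substituting values: C(s) = 2 + 4/s + 0.73s = (0.73s² + 2s + 4)/s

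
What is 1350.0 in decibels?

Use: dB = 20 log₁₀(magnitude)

dB = 20 log₁₀(1350.0) = 62.6 dB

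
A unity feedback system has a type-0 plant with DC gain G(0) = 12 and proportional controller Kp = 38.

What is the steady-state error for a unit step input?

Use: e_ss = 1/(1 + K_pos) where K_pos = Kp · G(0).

K_pos = Kp · G(0) = 38 × 12 = 456. e_ss = 1/(1 + 456) = 0.0022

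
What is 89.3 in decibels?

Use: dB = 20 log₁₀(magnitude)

dB = 20 log₁₀(89.3) = 39.0 dB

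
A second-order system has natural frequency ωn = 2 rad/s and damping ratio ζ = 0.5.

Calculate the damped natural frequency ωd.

ωd = ωn√(1 - ζ²) = 2√(1 - 0.5²) = 1.73 rad/s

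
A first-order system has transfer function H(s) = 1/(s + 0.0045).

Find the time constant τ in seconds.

For H(s) = 1/(s + 1/τ), the pole is at -1/τ = -0.0045, so τ = 1/0.0045 = 222.2 s.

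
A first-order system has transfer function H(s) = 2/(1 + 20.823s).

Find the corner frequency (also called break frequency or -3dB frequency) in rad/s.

Corner frequency = 1/τ = 1/20.823 = 0.048 rad/s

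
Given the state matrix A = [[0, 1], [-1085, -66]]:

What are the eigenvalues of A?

det(A - λI) = λ² - (-66)λ + 1085 = (λ - (-35))(λ - (-31)). Eigenvalues: -35, -31.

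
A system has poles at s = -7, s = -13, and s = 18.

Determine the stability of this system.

Pole(s) at s = 18 are not in the left half-plane. System is unstable.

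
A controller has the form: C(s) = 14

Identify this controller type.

This is a Proportional (P) controller.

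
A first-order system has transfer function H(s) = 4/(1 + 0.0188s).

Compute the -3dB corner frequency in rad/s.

Corner frequency = 1/τ = 1/0.0188 = 53.191 rad/s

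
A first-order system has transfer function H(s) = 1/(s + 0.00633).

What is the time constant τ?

For H(s) = 1/(s + 1/τ), the pole is at -1/τ = -0.00633, so τ = 1/0.00633 = 158 s.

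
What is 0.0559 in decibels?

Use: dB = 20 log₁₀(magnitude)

dB = 20 log₁₀(0.0559) = -25.1 dB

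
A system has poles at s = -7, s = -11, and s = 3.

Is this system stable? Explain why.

Pole(s) at s = 3 are not in the left half-plane. System is unstable.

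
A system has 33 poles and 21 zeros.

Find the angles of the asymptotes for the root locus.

n - m = 33 - 21 = 12. Angles: θk = (2k + 1)·180°/12 = 15°, 45°, 75°, 105°, 135°, 165°, 195°, 225°, 255°, 285°, 315°, 345°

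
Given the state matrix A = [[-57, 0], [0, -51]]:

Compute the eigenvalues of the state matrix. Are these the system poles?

For diagonal matrix, eigenvalues are diagonal entries: λ₁ = -57, λ₂ = -51. Eigenvalues of A = system poles.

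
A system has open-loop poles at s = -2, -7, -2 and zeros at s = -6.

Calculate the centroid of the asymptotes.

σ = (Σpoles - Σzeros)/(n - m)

σ = (Σpoles - Σzeros)/(n - m) = (-11 - (-6))/(3 - 1) = -5/2 = -2.5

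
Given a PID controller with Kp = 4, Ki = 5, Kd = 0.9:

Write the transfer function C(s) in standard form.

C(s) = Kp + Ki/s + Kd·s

Substituting values: C(s) = 4 + 5/s + 0.9s = (0.9s² + 4s + 5)/s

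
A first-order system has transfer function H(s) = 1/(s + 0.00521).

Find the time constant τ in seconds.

For H(s) = 1/(s + 1/τ), the pole is at -1/τ = -0.00521, so τ = 1/0.00521 = 191.9 s.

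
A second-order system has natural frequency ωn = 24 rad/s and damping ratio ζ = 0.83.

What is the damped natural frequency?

ωd = ωn√(1 - ζ²) = 24√(1 - 0.83²) = 13.39 rad/s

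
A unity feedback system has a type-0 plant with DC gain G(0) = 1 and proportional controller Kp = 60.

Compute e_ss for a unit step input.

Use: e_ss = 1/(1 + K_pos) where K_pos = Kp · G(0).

K_pos = Kp · G(0) = 60 × 1 = 60. e_ss = 1/(1 + 60) = 0.0164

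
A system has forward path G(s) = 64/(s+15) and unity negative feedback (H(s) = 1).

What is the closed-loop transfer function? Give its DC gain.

T(s) = G/(1+GH) = [64/(s+15)] / [1 + 64/(s+15)] = 64/(s+15+64) = 64/(s+79). DC gain = 64/79 = 0.8101.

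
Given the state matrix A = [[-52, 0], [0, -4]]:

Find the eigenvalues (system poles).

For diagonal matrix, eigenvalues are diagonal entries: λ₁ = -52, λ₂ = -4.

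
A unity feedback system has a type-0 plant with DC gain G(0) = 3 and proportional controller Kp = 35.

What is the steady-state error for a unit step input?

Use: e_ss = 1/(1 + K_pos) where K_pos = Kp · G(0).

K_pos = Kp · G(0) = 35 × 3 = 105. e_ss = 1/(1 + 105) = 0.0094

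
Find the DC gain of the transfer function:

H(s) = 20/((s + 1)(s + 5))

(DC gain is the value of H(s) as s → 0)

DC gain = H(0) = 20/(1 × 5) = 20/5 = 4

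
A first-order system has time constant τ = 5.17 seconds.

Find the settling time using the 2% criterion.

For first-order system, 2% settling time ≈ 4τ = 4 × 5.17 = 20.68 s.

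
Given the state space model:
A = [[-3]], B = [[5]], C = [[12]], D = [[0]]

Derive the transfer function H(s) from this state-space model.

(sI - A)⁻¹ = 1/(s + 3). H(s) = 12 × 5/(s + 3) + 0 = 60/(s + 3).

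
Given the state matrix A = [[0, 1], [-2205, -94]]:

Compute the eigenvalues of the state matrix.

det(A - λI) = λ² - (-94)λ + 2205 = (λ - (-49))(λ - (-45)). Eigenvalues: -49, -45.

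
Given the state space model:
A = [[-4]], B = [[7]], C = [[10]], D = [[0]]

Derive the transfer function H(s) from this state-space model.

(sI - A)⁻¹ = 1/(s + 4). H(s) = 10 × 7/(s + 4) + 0 = 70/(s + 4).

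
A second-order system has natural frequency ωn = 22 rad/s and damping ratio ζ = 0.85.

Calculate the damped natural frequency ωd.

ωd = ωn√(1 - ζ²) = 22√(1 - 0.85²) = 11.59 rad/s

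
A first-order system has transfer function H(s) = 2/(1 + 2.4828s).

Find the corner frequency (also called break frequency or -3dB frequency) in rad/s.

Corner frequency = 1/τ = 1/2.4828 = 0.403 rad/s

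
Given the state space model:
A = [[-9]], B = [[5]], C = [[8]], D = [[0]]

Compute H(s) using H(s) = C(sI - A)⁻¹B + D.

(sI - A)⁻¹ = 1/(s + 9). H(s) = 8 × 5/(s + 9) + 0 = 40/(s + 9).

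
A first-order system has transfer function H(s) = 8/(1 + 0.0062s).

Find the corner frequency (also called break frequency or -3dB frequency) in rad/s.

Corner frequency = 1/τ = 1/0.0062 = 161.29 rad/s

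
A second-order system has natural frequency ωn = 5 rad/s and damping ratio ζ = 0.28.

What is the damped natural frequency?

ωd = ωn√(1 - ζ²) = 5√(1 - 0.28²) = 4.8 rad/s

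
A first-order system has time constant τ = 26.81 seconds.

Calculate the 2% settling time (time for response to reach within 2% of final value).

For first-order system, 2% settling time ≈ 4τ = 4 × 26.81 = 107.24 s.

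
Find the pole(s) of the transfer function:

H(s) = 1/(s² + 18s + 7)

Discriminant = 18² - 4×1×7 = 324 - 28 = 296 > 0, so two distinct real poles. Using quadratic formula: s = (-18 ± √296)/(2×1) = (-18 ± √296)/2, with √296 ≈ 17.2047. s₁ ≈ -0.3977, s₂ ≈ -17.6023. Poles: s₁ = -0.3977, s₂ = -17.6023.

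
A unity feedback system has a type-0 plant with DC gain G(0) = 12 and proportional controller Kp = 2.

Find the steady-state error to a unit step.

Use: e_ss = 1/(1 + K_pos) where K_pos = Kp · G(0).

K_pos = Kp · G(0) = 2 × 12 = 24. e_ss = 1/(1 + 24) = 0.04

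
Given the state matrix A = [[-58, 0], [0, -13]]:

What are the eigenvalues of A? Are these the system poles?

For diagonal matrix, eigenvalues are diagonal entries: λ₁ = -58, λ₂ = -13. Eigenvalues of A = system poles.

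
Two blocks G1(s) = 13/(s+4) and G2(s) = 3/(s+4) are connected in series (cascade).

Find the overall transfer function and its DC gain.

Series: multiply transfer functions. G_eq = 13/(s+4) × 3/(s+4) = 39/((s+4)(s+4)). DC gain = 39/(4×4) = 2.4375.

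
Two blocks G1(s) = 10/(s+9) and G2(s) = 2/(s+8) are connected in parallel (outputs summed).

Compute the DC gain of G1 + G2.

Parallel: G_eq = G1 + G2. DC gain = G1(0) + G2(0) = 10/9 + 2/8 = 1.1111 + 0.25 = 1.3611.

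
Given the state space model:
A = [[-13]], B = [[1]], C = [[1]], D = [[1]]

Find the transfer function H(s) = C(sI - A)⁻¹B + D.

(sI - A)⁻¹ = 1/(s + 13). H(s) = 1×1/(s + 13) + 1 = (s + 14)/(s + 13).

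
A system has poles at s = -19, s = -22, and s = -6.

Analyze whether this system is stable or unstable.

All poles are in the left half-plane. System is stable.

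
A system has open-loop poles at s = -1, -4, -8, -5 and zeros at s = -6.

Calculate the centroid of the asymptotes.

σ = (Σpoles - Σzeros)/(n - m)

σ = (Σpoles - Σzeros)/(n - m) = (-18 - (-6))/(4 - 1) = -12/3 = -4.0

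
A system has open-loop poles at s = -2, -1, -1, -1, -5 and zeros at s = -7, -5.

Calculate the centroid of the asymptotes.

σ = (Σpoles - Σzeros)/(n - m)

σ = (Σpoles - Σzeros)/(n - m) = (-10 - (-12))/(5 - 2) = 2/3 = 0.67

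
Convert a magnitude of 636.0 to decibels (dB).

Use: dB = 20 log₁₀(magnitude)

dB = 20 log₁₀(636.0) = 56.1 dB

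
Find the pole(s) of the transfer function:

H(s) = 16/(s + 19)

Pole is where denominator = 0: s + 19 = 0, so s = -19.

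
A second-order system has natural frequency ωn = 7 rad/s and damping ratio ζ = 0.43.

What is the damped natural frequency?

ωd = ωn√(1 - ζ²) = 7√(1 - 0.43²) = 6.32 rad/s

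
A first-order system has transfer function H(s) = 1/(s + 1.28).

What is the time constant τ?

For H(s) = 1/(s + 1/τ), the pole is at -1/τ = -1.28, so τ = 1/1.28 = 0.78125 s.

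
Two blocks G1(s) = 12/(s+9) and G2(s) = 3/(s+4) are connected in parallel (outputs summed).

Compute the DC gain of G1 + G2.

Parallel: G_eq = G1 + G2. DC gain = G1(0) + G2(0) = 12/9 + 3/4 = 1.3333 + 0.75 = 2.0833.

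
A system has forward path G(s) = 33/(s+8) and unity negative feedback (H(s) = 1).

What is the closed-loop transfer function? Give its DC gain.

T(s) = G/(1+GH) = [33/(s+8)] / [1 + 33/(s+8)] = 33/(s+8+33) = 33/(s+41). DC gain = 33/41 = 0.8049.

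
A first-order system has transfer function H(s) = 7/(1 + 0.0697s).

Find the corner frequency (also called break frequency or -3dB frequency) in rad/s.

Corner frequency = 1/τ = 1/0.0697 = 14.347 rad/s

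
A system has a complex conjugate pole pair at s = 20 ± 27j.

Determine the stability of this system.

Real part of poles is 20 (> 0, right half-plane). Unstable.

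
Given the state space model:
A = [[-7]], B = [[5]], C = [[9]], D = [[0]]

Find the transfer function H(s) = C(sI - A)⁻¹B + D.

(sI - A)⁻¹ = 1/(s + 7). H(s) = 9 × 5/(s + 7) + 0 = 45/(s + 7).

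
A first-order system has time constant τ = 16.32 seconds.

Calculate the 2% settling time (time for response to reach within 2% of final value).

For first-order system, 2% settling time ≈ 4τ = 4 × 16.32 = 65.28 s.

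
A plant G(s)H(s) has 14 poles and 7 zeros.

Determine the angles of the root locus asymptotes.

n - m = 14 - 7 = 7. Angles: θk = (2k + 1)·180°/7 = 25.71°, 77.14°, 128.57°, 180°, 231.43°, 282.86°, 334.29°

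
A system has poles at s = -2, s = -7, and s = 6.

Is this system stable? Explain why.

Pole(s) at s = 6 are not in the left half-plane. System is unstable.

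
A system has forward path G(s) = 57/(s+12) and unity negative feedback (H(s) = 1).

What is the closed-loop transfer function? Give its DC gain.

T(s) = G/(1+GH) = [57/(s+12)] / [1 + 57/(s+12)] = 57/(s+12+57) = 57/(s+69). DC gain = 57/69 = 0.8261.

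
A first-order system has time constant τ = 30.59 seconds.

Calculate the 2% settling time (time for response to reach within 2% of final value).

For first-order system, 2% settling time ≈ 4τ = 4 × 30.59 = 122.36 s.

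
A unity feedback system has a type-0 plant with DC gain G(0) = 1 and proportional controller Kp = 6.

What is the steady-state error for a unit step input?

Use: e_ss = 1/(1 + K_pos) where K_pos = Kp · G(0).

K_pos = Kp · G(0) = 6 × 1 = 6. e_ss = 1/(1 + 6) = 0.1429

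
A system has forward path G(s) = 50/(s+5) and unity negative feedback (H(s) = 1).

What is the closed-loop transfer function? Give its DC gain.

T(s) = G/(1+GH) = [50/(s+5)] / [1 + 50/(s+5)] = 50/(s+5+50) = 50/(s+55). DC gain = 50/55 = 0.9091.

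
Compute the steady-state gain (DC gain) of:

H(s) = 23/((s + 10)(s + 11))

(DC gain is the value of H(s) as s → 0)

DC gain = H(0) = 23/(10 × 11) = 23/110 = 0.2091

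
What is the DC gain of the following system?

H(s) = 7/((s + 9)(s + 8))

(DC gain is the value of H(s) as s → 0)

DC gain = H(0) = 7/(9 × 8) = 7/72 = 0.0972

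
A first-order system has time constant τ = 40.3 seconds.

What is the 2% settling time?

For first-order system, 2% settling time ≈ 4τ = 4 × 40.3 = 161.2 s.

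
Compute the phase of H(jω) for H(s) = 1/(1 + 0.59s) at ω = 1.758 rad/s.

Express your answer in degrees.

Phase = -arctan(ωτ) = -arctan(1.758 × 0.59) = -46.0°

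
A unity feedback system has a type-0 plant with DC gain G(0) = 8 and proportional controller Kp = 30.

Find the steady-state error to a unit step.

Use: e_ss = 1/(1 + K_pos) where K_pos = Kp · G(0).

K_pos = Kp · G(0) = 30 × 8 = 240. e_ss = 1/(1 + 240) = 0.0041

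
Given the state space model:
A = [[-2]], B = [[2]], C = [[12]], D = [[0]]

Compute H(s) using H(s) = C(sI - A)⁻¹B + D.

(sI - A)⁻¹ = 1/(s + 2). H(s) = 12 × 2/(s + 2) + 0 = 24/(s + 2).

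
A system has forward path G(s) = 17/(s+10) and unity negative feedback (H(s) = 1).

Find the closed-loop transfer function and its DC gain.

T(s) = G/(1+GH) = [17/(s+10)] / [1 + 17/(s+10)] = 17/(s+10+17) = 17/(s+27). DC gain = 17/27 = 0.6296.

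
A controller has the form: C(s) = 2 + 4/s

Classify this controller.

This is a Proportional-Integral (PI) controller.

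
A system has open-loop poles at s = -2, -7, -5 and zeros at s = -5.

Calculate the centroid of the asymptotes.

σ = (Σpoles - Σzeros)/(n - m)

σ = (Σpoles - Σzeros)/(n - m) = (-14 - (-5))/(3 - 1) = -9/2 = -4.5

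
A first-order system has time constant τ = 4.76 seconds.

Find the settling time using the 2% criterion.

For first-order system, 2% settling time ≈ 4τ = 4 × 4.76 = 19.04 s.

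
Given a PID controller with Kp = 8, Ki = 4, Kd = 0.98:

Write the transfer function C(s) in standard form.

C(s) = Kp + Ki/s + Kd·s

Substituting values: C(s) = 8 + 4/s + 0.98s = (0.98s² + 8s + 4)/s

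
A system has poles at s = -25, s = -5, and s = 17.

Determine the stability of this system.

Pole(s) at s = 17 are not in the left half-plane. System is unstable.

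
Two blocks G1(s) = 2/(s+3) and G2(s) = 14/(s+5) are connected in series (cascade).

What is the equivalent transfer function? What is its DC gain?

Series: multiply transfer functions. G_eq = 2/(s+3) × 14/(s+5) = 28/((s+3)(s+5)). DC gain = 28/(3×5) = 1.8667.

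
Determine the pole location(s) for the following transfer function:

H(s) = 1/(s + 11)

Pole is where denominator = 0: s + 11 = 0, so s = -11.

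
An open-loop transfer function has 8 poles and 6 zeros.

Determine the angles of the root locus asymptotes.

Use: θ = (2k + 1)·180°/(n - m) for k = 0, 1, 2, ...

n - m = 8 - 6 = 2. Angles: θk = (2k + 1)·180°/2 = 90°, 270°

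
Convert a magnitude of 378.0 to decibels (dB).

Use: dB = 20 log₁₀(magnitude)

dB = 20 log₁₀(378.0) = 51.5 dB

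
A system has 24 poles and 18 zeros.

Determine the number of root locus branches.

Root locus has n branches where n = number of poles = 24.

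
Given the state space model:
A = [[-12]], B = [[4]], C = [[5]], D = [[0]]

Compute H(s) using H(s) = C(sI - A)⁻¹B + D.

(sI - A)⁻¹ = 1/(s + 12). H(s) = 5 × 4/(s + 12) + 0 = 20/(s + 12).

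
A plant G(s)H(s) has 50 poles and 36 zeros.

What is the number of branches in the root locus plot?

Root locus has n branches where n = number of poles = 50.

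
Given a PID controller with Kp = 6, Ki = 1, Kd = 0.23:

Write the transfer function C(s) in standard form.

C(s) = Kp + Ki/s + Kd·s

Substituting values: C(s) = 6 + 1/s + 0.23s = (0.23s² + 6s + 1)/s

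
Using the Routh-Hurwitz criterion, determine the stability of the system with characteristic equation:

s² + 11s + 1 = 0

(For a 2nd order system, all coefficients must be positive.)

Coefficients: 1, 11, 1. All positive, so system is stable.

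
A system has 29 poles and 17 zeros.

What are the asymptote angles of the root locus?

n - m = 29 - 17 = 12. Angles: θk = (2k + 1)·180°/12 = 15°, 45°, 75°, 105°, 135°, 165°, 195°, 225°, 255°, 285°, 315°, 345°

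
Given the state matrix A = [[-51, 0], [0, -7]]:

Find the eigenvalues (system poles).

For diagonal matrix, eigenvalues are diagonal entries: λ₁ = -51, λ₂ = -7.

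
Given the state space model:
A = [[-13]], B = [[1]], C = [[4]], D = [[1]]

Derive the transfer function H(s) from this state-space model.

(sI - A)⁻¹ = 1/(s + 13). H(s) = 4×1/(s + 13) + 1 = (s + 17)/(s + 13).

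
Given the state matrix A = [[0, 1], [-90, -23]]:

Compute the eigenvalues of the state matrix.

det(A - λI) = λ² - (-23)λ + 90 = (λ - (-5))(λ - (-18)). Eigenvalues: -5, -18.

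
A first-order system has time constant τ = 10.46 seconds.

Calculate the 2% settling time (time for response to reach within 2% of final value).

For first-order system, 2% settling time ≈ 4τ = 4 × 10.46 = 41.84 s.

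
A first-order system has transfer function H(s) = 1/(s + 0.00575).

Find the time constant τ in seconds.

For H(s) = 1/(s + 1/τ), the pole is at -1/τ = -0.00575, so τ = 1/0.00575 = 173.9 s.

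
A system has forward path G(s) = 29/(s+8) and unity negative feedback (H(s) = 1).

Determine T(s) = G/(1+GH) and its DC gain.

T(s) = G/(1+GH) = [29/(s+8)] / [1 + 29/(s+8)] = 29/(s+8+29) = 29/(s+37). DC gain = 29/37 = 0.7838.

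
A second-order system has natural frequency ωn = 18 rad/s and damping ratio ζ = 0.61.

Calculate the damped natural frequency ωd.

ωd = ωn√(1 - ζ²) = 18√(1 - 0.61²) = 14.26 rad/s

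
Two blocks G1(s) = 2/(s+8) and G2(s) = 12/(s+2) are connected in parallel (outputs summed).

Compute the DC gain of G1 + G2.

Parallel: G_eq = G1 + G2. DC gain = G1(0) + G2(0) = 2/8 + 12/2 = 0.25 + 6 = 6.25.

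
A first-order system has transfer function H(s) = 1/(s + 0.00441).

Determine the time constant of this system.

For H(s) = 1/(s + 1/τ), the pole is at -1/τ = -0.00441, so τ = 1/0.00441 = 226.8 s.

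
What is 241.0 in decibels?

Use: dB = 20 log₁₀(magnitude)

dB = 20 log₁₀(241.0) = 47.6 dB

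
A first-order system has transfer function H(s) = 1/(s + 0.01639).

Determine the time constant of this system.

For H(s) = 1/(s + 1/τ), the pole is at -1/τ = -0.01639, so τ = 1/0.01639 = 61.01 s.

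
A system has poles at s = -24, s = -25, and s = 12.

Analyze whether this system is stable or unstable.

Pole(s) at s = 12 are not in the left half-plane. System is unstable.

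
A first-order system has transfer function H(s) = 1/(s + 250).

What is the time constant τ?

For H(s) = 1/(s + 1/τ), the pole is at -1/τ = -250, so τ = 1/250 = 0.004 s.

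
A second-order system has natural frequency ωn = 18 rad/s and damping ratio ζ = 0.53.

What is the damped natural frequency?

ωd = ωn√(1 - ζ²) = 18√(1 - 0.53²) = 15.26 rad/s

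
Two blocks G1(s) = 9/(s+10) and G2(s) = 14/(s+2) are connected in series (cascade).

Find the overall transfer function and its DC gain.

Series: multiply transfer functions. G_eq = 9/(s+10) × 14/(s+2) = 126/((s+10)(s+2)). DC gain = 126/(10×2) = 6.3.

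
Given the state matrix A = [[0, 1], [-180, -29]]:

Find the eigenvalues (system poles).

det(A - λI) = λ² - (-29)λ + 180 = (λ - (-9))(λ - (-20)). Eigenvalues: -9, -20.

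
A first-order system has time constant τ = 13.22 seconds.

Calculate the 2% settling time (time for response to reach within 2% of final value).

For first-order system, 2% settling time ≈ 4τ = 4 × 13.22 = 52.88 s.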